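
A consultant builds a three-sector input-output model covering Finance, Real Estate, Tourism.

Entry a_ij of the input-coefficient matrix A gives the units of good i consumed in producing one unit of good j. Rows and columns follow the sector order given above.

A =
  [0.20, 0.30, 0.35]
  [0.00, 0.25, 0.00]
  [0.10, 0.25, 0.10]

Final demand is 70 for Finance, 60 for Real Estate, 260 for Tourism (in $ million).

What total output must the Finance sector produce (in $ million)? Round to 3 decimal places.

I − A =
  [   0.80    -0.30    -0.35]
  [   0.00     0.75     0.00]
  [  -0.10    -0.25     0.90]
Cofactors of I−A, C_ij = (−1)^(i+j)·(minor ij) (rows/columns in the sector order above):
  C_11 = (0.75)(0.90) − (0.00)(-0.25) = 0.6750
  C_12 = −[(0.00)(0.90) − (0.00)(-0.10)] = 0.0000
  C_13 = (0.00)(-0.25) − (0.75)(-0.10) = 0.0750
  C_21 = −[(-0.30)(0.90) − (-0.35)(-0.25)] = 0.3575
  C_22 = (0.80)(0.90) − (-0.35)(-0.10) = 0.6850
  C_23 = −[(0.80)(-0.25) − (-0.30)(-0.10)] = 0.2300
  C_31 = (-0.30)(0.00) − (-0.35)(0.75) = 0.2625
  C_32 = −[(0.80)(0.00) − (-0.35)(0.00)] = 0.0000
  C_33 = (0.80)(0.75) − (-0.30)(0.00) = 0.6000
det(I−A) = Σ_j (I−A)_1j·C_1j = (0.80)(0.6750) + (-0.30)(0.0000) + (-0.35)(0.0750) = 0.51375
adj(I−A) = Cᵀ =
  [ 0.6750   0.3575   0.2625]
  [ 0.0000   0.6850   0.0000]
  [ 0.0750   0.2300   0.6000]
(I − A)⁻¹ = adj(I−A) / det(I−A) ≈
  [   1.3139     0.6959     0.5109]
  [   0.0000     1.3333     0.0000]
  [   0.1460     0.4477     1.1679]
x = (I − A)⁻¹ d = adj(I−A)·d / det(I−A), with det(I−A) = 0.51375:
  x_F = (0.6750·70 + 0.3575·60 + 0.2625·260) / 0.51375 = 136.95 / 0.51375 ≈ 266.569
  x_R = (0.0000·70 + 0.6850·60 + 0.0000·260) / 0.51375 = 41.10 / 0.51375 = 80.000
  x_T = (0.0750·70 + 0.2300·60 + 0.6000·260) / 0.51375 = 175.05 / 0.51375 ≈ 340.730

x_F = 266.569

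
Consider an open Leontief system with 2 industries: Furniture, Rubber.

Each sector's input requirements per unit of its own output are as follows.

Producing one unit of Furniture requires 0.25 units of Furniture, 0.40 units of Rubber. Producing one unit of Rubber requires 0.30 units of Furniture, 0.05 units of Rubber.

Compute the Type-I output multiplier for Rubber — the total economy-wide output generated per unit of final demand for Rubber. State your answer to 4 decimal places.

I − A =
  [   0.75    -0.30]
  [  -0.40     0.95]
det(I−A) = (0.75)(0.95) − (-0.30)(-0.40) = 0.5925
adj(I−A) = [[0.95, 0.30], [0.40, 0.75]]
(I − A)⁻¹ = adj(I−A) / det(I−A) ≈
  [   1.60338     0.50633]
  [   0.67511     1.26582]
The output multiplier for sector j is the column-j sum of the Leontief inverse (I − A)⁻¹ = adj(I−A) / det(I−A).
Column R of adj(I−A): (0.30, 0.75); det(I−A) = 0.5925.
m_R = (0.30 + 0.75) / 0.5925 = 1.05 / 0.5925 ≈ 1.7722.

m_R = 1.7722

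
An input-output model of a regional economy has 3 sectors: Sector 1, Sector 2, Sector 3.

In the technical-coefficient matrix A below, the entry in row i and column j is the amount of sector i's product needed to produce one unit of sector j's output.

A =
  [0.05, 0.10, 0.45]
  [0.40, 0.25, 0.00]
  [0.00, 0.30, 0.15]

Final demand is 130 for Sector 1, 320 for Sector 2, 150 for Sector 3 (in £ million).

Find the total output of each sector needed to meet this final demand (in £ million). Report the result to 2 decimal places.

I − A =
  [   0.95    -0.10    -0.45]
  [  -0.40     0.75     0.00]
  [   0.00    -0.30     0.85]
Cofactors of I−A, C_ij = (−1)^(i+j)·(minor ij) (rows/columns in the sector order above):
  C_11 = (0.75)(0.85) − (0.00)(-0.30) = 0.6375
  C_12 = −[(-0.40)(0.85) − (0.00)(0.00)] = 0.3400
  C_13 = (-0.40)(-0.30) − (0.75)(0.00) = 0.1200
  C_21 = −[(-0.10)(0.85) − (-0.45)(-0.30)] = 0.2200
  C_22 = (0.95)(0.85) − (-0.45)(0.00) = 0.8075
  C_23 = −[(0.95)(-0.30) − (-0.10)(0.00)] = 0.2850
  C_31 = (-0.10)(0.00) − (-0.45)(0.75) = 0.3375
  C_32 = −[(0.95)(0.00) − (-0.45)(-0.40)] = 0.1800
  C_33 = (0.95)(0.75) − (-0.10)(-0.40) = 0.6725
det(I−A) = Σ_j (I−A)_1j·C_1j = (0.95)(0.6375) + (-0.10)(0.3400) + (-0.45)(0.1200) = 0.517625
adj(I−A) = Cᵀ =
  [ 0.6375   0.2200   0.3375]
  [ 0.3400   0.8075   0.1800]
  [ 0.1200   0.2850   0.6725]
(I − A)⁻¹ = adj(I−A) / det(I−A) ≈
  [   1.2316     0.4250     0.6520]
  [   0.6568     1.5600     0.3477]
  [   0.2318     0.5506     1.2992]
x = (I − A)⁻¹ d = adj(I−A)·d / det(I−A), with det(I−A) = 0.517625:
  x_1 = (0.6375·130 + 0.2200·320 + 0.3375·150) / 0.517625 = 203.90 / 0.517625 ≈ 393.91
  x_2 = (0.3400·130 + 0.8075·320 + 0.1800·150) / 0.517625 = 329.60 / 0.517625 ≈ 636.75
  x_3 = (0.1200·130 + 0.2850·320 + 0.6725·150) / 0.517625 = 207.675 / 0.517625 ≈ 401.21

x_1 = 393.91, x_2 = 636.75, x_3 = 401.21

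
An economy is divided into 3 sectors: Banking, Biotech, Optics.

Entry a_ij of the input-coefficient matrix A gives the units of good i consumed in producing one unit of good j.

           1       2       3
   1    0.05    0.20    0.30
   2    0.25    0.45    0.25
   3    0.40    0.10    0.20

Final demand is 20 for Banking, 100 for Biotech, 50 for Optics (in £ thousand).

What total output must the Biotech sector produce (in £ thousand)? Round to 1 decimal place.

x_2 = 328.4

I − A =
  [   0.95    -0.20    -0.30]
  [  -0.25     0.55    -0.25]
  [  -0.40    -0.10     0.80]
Cofactors of I−A, C_ij = (−1)^(i+j)·(minor ij) (rows/columns in the sector order above):
  C_11 = (0.55)(0.80) − (-0.25)(-0.10) = 0.4150
  C_12 = −[(-0.25)(0.80) − (-0.25)(-0.40)] = 0.3000
  C_13 = (-0.25)(-0.10) − (0.55)(-0.40) = 0.2450
  C_21 = −[(-0.20)(0.80) − (-0.30)(-0.10)] = 0.1900
  C_22 = (0.95)(0.80) − (-0.30)(-0.40) = 0.6400
  C_23 = −[(0.95)(-0.10) − (-0.20)(-0.40)] = 0.1750
  C_31 = (-0.20)(-0.25) − (-0.30)(0.55) = 0.2150
  C_32 = −[(0.95)(-0.25) − (-0.30)(-0.25)] = 0.3125
  C_33 = (0.95)(0.55) − (-0.20)(-0.25) = 0.4725
det(I−A) = Σ_j (I−A)_1j·C_1j = (0.95)(0.4150) + (-0.20)(0.3000) + (-0.30)(0.2450) = 0.26075
adj(I−A) = Cᵀ =
  [ 0.4150   0.1900   0.2150]
  [ 0.3000   0.6400   0.3125]
  [ 0.2450   0.1750   0.4725]
(I − A)⁻¹ = adj(I−A) / det(I−A) ≈
  [   1.5916     0.7287     0.8245]
  [   1.1505     2.4545     1.1985]
  [   0.9396     0.6711     1.8121]
x = (I − A)⁻¹ d = adj(I−A)·d / det(I−A), with det(I−A) = 0.26075:
  x_1 = (0.4150·20 + 0.1900·100 + 0.2150·50) / 0.26075 = 38.05 / 0.26075 ≈ 145.9
  x_2 = (0.3000·20 + 0.6400·100 + 0.3125·50) / 0.26075 = 85.625 / 0.26075 ≈ 328.4
  x_3 = (0.2450·20 + 0.1750·100 + 0.4725·50) / 0.26075 = 46.025 / 0.26075 ≈ 176.5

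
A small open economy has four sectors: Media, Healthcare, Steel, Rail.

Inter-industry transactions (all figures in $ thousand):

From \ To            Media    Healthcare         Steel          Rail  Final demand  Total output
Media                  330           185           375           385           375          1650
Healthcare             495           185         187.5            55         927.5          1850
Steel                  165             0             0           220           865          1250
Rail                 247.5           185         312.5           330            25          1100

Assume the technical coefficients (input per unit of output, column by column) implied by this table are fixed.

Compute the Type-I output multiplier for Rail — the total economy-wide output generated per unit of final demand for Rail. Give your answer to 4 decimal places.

m_4 = 4.0567

Technical coefficients a_ij = z_ij / X_j:
  a_11 = 330/1650 = 0.20, a_21 = 495/1650 = 0.30, a_31 = 165/1650 = 0.10, a_41 = 247.5/1650 = 0.15
  a_12 = 185/1850 = 0.10, a_22 = 185/1850 = 0.10, a_32 = 0/1850 = 0.00, a_42 = 185/1850 = 0.10
  a_13 = 375/1250 = 0.30, a_23 = 187.5/1250 = 0.15, a_33 = 0/1250 = 0.00, a_43 = 312.5/1250 = 0.25
  a_14 = 385/1100 = 0.35, a_24 = 55/1100 = 0.05, a_34 = 220/1100 = 0.20, a_44 = 330/1100 = 0.30
I − A =
  [   0.80    -0.10    -0.30    -0.35]
  [  -0.30     0.90    -0.15    -0.05]
  [  -0.10     0.00     1.00    -0.20]
  [  -0.15    -0.10    -0.25     0.70]
Compute the cofactors C_ij = (−1)^(i+j)·(3×3 minor ij) of I−A; the adjugate is their transpose:
adj(I−A) = Cᵀ =
  [ 0.577000   0.106000   0.283250   0.377000]
  [ 0.218750   0.428750   0.177625   0.190750]
  [ 0.095500   0.029500   0.420500   0.170000]
  [ 0.189000   0.094500   0.236250   0.661500]
det(I−A) = Σ_j (I−A)_1j·C_1j = (0.80)(0.577000) + (-0.10)(0.218750) + (-0.30)(0.095500) + (-0.35)(0.189000) = 0.344925
(I − A)⁻¹ = adj(I−A) / det(I−A) ≈
  [   1.67283     0.30731     0.82119     1.09299]
  [   0.63420     1.24302     0.51497     0.55302]
  [   0.27687     0.08553     1.21911     0.49286]
  [   0.54795     0.27397     0.68493     1.91781]
The output multiplier for sector j is the column-j sum of the Leontief inverse (I − A)⁻¹ = adj(I−A) / det(I−A).
Column 4 of adj(I−A): (0.377000, 0.190750, 0.170000, 0.661500); det(I−A) = 0.344925.
m_4 = (0.377000 + 0.190750 + 0.170000 + 0.661500) / 0.344925 = 1.39925 / 0.344925 ≈ 4.0567.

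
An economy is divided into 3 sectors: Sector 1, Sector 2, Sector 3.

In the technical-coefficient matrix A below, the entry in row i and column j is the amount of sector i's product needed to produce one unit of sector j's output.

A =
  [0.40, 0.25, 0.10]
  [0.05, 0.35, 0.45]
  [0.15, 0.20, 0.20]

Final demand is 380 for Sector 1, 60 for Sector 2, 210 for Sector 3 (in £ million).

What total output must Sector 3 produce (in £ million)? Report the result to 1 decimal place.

x_3 = 588.0

I − A =
  [   0.60    -0.25    -0.10]
  [  -0.05     0.65    -0.45]
  [  -0.15    -0.20     0.80]
Cofactors of I−A, C_ij = (−1)^(i+j)·(minor ij) (rows/columns in the sector order above):
  C_11 = (0.65)(0.80) − (-0.45)(-0.20) = 0.4300
  C_12 = −[(-0.05)(0.80) − (-0.45)(-0.15)] = 0.1075
  C_13 = (-0.05)(-0.20) − (0.65)(-0.15) = 0.1075
  C_21 = −[(-0.25)(0.80) − (-0.10)(-0.20)] = 0.2200
  C_22 = (0.60)(0.80) − (-0.10)(-0.15) = 0.4650
  C_23 = −[(0.60)(-0.20) − (-0.25)(-0.15)] = 0.1575
  C_31 = (-0.25)(-0.45) − (-0.10)(0.65) = 0.1775
  C_32 = −[(0.60)(-0.45) − (-0.10)(-0.05)] = 0.2750
  C_33 = (0.60)(0.65) − (-0.25)(-0.05) = 0.3775
det(I−A) = Σ_j (I−A)_1j·C_1j = (0.60)(0.4300) + (-0.25)(0.1075) + (-0.10)(0.1075) = 0.220375
adj(I−A) = Cᵀ =
  [ 0.4300   0.2200   0.1775]
  [ 0.1075   0.4650   0.2750]
  [ 0.1075   0.1575   0.3775]
(I − A)⁻¹ = adj(I−A) / det(I−A) ≈
  [   1.9512     0.9983     0.8054]
  [   0.4878     2.1100     1.2479]
  [   0.4878     0.7147     1.7130]
x = (I − A)⁻¹ d = adj(I−A)·d / det(I−A), with det(I−A) = 0.220375:
  x_1 = (0.4300·380 + 0.2200·60 + 0.1775·210) / 0.220375 = 213.875 / 0.220375 ≈ 970.5
  x_2 = (0.1075·380 + 0.4650·60 + 0.2750·210) / 0.220375 = 126.50 / 0.220375 ≈ 574.0
  x_3 = (0.1075·380 + 0.1575·60 + 0.3775·210) / 0.220375 = 129.575 / 0.220375 ≈ 588.0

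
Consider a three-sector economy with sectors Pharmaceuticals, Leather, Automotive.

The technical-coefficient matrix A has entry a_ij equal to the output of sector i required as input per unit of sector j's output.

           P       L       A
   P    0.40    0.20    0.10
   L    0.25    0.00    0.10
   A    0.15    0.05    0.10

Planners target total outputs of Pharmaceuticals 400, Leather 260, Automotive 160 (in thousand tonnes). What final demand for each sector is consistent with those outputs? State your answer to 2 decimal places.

d_P = 172.00, d_L = 144.00, d_A = 71.00

I − A =
  [   0.60    -0.20    -0.10]
  [  -0.25     1.00    -0.10]
  [  -0.15    -0.05     0.90]
d = (I − A) x:
  d_P = (+0.60)·400 + (-0.20)·260 + (-0.10)·160 = 172.00
  d_L = (-0.25)·400 + (+1.00)·260 + (-0.10)·160 = 144.00
  d_A = (-0.15)·400 + (-0.05)·260 + (+0.90)·160 = 71.00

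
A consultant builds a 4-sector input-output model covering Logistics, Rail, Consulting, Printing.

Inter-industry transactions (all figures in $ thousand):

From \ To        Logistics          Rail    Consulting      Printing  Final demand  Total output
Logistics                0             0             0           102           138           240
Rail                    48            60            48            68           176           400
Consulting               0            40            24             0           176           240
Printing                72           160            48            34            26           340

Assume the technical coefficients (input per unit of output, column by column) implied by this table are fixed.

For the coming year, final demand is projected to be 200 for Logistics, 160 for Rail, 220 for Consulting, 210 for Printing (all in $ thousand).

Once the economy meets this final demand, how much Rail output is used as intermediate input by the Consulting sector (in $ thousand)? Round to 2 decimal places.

z_RC = 60.16

Technical coefficients a_ij = z_ij / X_j:
  a_LL = 0/240 = 0.00, a_RL = 48/240 = 0.20, a_CL = 0/240 = 0.00, a_PL = 72/240 = 0.30
  a_LR = 0/400 = 0.00, a_RR = 60/400 = 0.15, a_CR = 40/400 = 0.10, a_PR = 160/400 = 0.40
  a_LC = 0/240 = 0.00, a_RC = 48/240 = 0.20, a_CC = 24/240 = 0.10, a_PC = 48/240 = 0.20
  a_LP = 102/340 = 0.30, a_RP = 68/340 = 0.20, a_CP = 0/340 = 0.00, a_PP = 34/340 = 0.10
I − A =
  [   1.00     0.00     0.00    -0.30]
  [  -0.20     0.85    -0.20    -0.20]
  [   0.00    -0.10     0.90     0.00]
  [  -0.30    -0.40    -0.20     0.90]
Compute the cofactors C_ij = (−1)^(i+j)·(3×3 minor ij) of I−A; the adjugate is their transpose:
adj(I−A) = Cᵀ =
  [ 0.5945   0.1140   0.0750   0.2235]
  [ 0.2160   0.7290   0.2140   0.2340]
  [ 0.0240   0.0810   0.5845   0.0260]
  [ 0.2995   0.3800   0.2500   0.7450]
det(I−A) = Σ_j (I−A)_1j·C_1j = (1.00)(0.5945) + (0.00)(0.2160) + (0.00)(0.0240) + (-0.30)(0.2995) = 0.50465
(I − A)⁻¹ = adj(I−A) / det(I−A) ≈
  [   1.1780     0.2259     0.1486     0.4429]
  [   0.4280     1.4446     0.4241     0.4637]
  [   0.0476     0.1605     1.1582     0.0515]
  [   0.5935     0.7530     0.4954     1.4763]
First solve x = (I − A)⁻¹ d = adj(I−A)·d / det(I−A); in particular x_C = (0.0240·200 + 0.0810·160 + 0.5845·220 + 0.0260·210) / 0.50465 = 151.81 / 0.50465 ≈ 300.8224.
Intermediate flow from R to C: z_RC = a_RC · x_C = 0.20 × 151.81 / 0.50465 = 30.362 / 0.50465 ≈ 60.16.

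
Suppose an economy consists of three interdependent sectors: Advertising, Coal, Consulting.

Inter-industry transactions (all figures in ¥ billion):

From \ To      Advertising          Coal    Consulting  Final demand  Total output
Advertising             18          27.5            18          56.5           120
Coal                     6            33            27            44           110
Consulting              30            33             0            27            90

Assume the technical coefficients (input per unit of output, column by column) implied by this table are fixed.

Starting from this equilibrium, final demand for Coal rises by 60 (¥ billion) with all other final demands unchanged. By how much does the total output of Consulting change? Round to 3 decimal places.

Δx_3 = 42.404

Technical coefficients a_ij = z_ij / X_j:
  a_11 = 18/120 = 0.15, a_21 = 6/120 = 0.05, a_31 = 30/120 = 0.25
  a_12 = 27.5/110 = 0.25, a_22 = 33/110 = 0.30, a_32 = 33/110 = 0.30
  a_13 = 18/90 = 0.20, a_23 = 27/90 = 0.30, a_33 = 0/90 = 0.00
I − A =
  [   0.85    -0.25    -0.20]
  [  -0.05     0.70    -0.30]
  [  -0.25    -0.30     1.00]
Cofactors of I−A, C_ij = (−1)^(i+j)·(minor ij) (rows/columns in the sector order above):
  C_11 = (0.70)(1.00) − (-0.30)(-0.30) = 0.6100
  C_12 = −[(-0.05)(1.00) − (-0.30)(-0.25)] = 0.1250
  C_13 = (-0.05)(-0.30) − (0.70)(-0.25) = 0.1900
  C_21 = −[(-0.25)(1.00) − (-0.20)(-0.30)] = 0.3100
  C_22 = (0.85)(1.00) − (-0.20)(-0.25) = 0.8000
  C_23 = −[(0.85)(-0.30) − (-0.25)(-0.25)] = 0.3175
  C_31 = (-0.25)(-0.30) − (-0.20)(0.70) = 0.2150
  C_32 = −[(0.85)(-0.30) − (-0.20)(-0.05)] = 0.2650
  C_33 = (0.85)(0.70) − (-0.25)(-0.05) = 0.5825
det(I−A) = Σ_j (I−A)_1j·C_1j = (0.85)(0.6100) + (-0.25)(0.1250) + (-0.20)(0.1900) = 0.44925
adj(I−A) = Cᵀ =
  [ 0.6100   0.3100   0.2150]
  [ 0.1250   0.8000   0.2650]
  [ 0.1900   0.3175   0.5825]
(I − A)⁻¹ = adj(I−A) / det(I−A) ≈
  [   1.3578     0.6900     0.4786]
  [   0.2782     1.7807     0.5899]
  [   0.4229     0.7067     1.2966]
Δx = (I − A)⁻¹ Δd with Δd having +60 in the Coal component and 0 elsewhere.
So Δx_3 = L_32 · (+60), where L_32 = adj(I−A)_32 / det(I−A) = 0.3175 / 0.44925.
Δx_3 = 0.3175 × (+60) / 0.44925 = 19.05 / 0.44925 ≈ 42.404.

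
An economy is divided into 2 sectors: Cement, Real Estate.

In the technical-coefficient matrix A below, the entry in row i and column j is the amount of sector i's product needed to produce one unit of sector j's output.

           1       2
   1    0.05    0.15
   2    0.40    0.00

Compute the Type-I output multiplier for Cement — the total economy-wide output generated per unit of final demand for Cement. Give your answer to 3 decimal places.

m_1 = 1.573

I − A =
  [   0.95    -0.15]
  [  -0.40     1.00]
det(I−A) = (0.95)(1.00) − (-0.15)(-0.40) = 0.8900
adj(I−A) = [[1.00, 0.15], [0.40, 0.95]]
(I − A)⁻¹ = adj(I−A) / det(I−A) ≈
  [   1.1236     0.1685]
  [   0.4494     1.0674]
The output multiplier for sector j is the column-j sum of the Leontief inverse (I − A)⁻¹ = adj(I−A) / det(I−A).
Column 1 of adj(I−A): (1.00, 0.40); det(I−A) = 0.8900.
m_1 = (1.00 + 0.40) / 0.8900 = 1.40 / 0.8900 ≈ 1.573.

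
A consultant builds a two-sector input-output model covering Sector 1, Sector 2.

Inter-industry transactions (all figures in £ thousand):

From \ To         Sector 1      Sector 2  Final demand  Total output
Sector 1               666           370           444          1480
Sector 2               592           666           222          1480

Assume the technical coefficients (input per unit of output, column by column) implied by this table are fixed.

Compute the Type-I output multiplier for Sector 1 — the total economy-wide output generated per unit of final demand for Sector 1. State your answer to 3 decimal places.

m_1 = 4.691

Technical coefficients a_ij = z_ij / X_j:
  a_11 = 666/1480 = 0.45, a_21 = 592/1480 = 0.40
  a_12 = 370/1480 = 0.25, a_22 = 666/1480 = 0.45
I − A =
  [   0.55    -0.25]
  [  -0.40     0.55]
det(I−A) = (0.55)(0.55) − (-0.25)(-0.40) = 0.2025
adj(I−A) = [[0.55, 0.25], [0.40, 0.55]]
(I − A)⁻¹ = adj(I−A) / det(I−A) ≈
  [   2.7160     1.2346]
  [   1.9753     2.7160]
The output multiplier for sector j is the column-j sum of the Leontief inverse (I − A)⁻¹ = adj(I−A) / det(I−A).
Column 1 of adj(I−A): (0.55, 0.40); det(I−A) = 0.2025.
m_1 = (0.55 + 0.40) / 0.2025 = 0.95 / 0.2025 ≈ 4.691.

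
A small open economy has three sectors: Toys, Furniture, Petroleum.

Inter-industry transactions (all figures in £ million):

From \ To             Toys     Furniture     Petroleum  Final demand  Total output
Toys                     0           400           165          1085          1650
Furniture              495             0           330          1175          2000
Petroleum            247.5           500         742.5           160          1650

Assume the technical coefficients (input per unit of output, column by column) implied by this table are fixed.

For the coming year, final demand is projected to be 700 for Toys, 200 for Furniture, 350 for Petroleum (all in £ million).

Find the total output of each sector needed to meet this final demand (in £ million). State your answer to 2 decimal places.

x_1 = 971.49, x_2 = 738.88, x_3 = 1237.17

Technical coefficients a_ij = z_ij / X_j:
  a_11 = 0/1650 = 0.00, a_21 = 495/1650 = 0.30, a_31 = 247.5/1650 = 0.15
  a_12 = 400/2000 = 0.20, a_22 = 0/2000 = 0.00, a_32 = 500/2000 = 0.25
  a_13 = 165/1650 = 0.10, a_23 = 330/1650 = 0.20, a_33 = 742.5/1650 = 0.45
I − A =
  [   1.00    -0.20    -0.10]
  [  -0.30     1.00    -0.20]
  [  -0.15    -0.25     0.55]
Cofactors of I−A, C_ij = (−1)^(i+j)·(minor ij) (rows/columns in the sector order above):
  C_11 = (1.00)(0.55) − (-0.20)(-0.25) = 0.5000
  C_12 = −[(-0.30)(0.55) − (-0.20)(-0.15)] = 0.1950
  C_13 = (-0.30)(-0.25) − (1.00)(-0.15) = 0.2250
  C_21 = −[(-0.20)(0.55) − (-0.10)(-0.25)] = 0.1350
  C_22 = (1.00)(0.55) − (-0.10)(-0.15) = 0.5350
  C_23 = −[(1.00)(-0.25) − (-0.20)(-0.15)] = 0.2800
  C_31 = (-0.20)(-0.20) − (-0.10)(1.00) = 0.1400
  C_32 = −[(1.00)(-0.20) − (-0.10)(-0.30)] = 0.2300
  C_33 = (1.00)(1.00) − (-0.20)(-0.30) = 0.9400
det(I−A) = Σ_j (I−A)_1j·C_1j = (1.00)(0.5000) + (-0.20)(0.1950) + (-0.10)(0.2250) = 0.4385
adj(I−A) = Cᵀ =
  [ 0.5000   0.1350   0.1400]
  [ 0.1950   0.5350   0.2300]
  [ 0.2250   0.2800   0.9400]
(I − A)⁻¹ = adj(I−A) / det(I−A) ≈
  [   1.1403     0.3079     0.3193]
  [   0.4447     1.2201     0.5245]
  [   0.5131     0.6385     2.1437]
x = (I − A)⁻¹ d = adj(I−A)·d / det(I−A), with det(I−A) = 0.4385:
  x_1 = (0.5000·700 + 0.1350·200 + 0.1400·350) / 0.4385 = 426.00 / 0.4385 ≈ 971.49
  x_2 = (0.1950·700 + 0.5350·200 + 0.2300·350) / 0.4385 = 324.00 / 0.4385 ≈ 738.88
  x_3 = (0.2250·700 + 0.2800·200 + 0.9400·350) / 0.4385 = 542.50 / 0.4385 ≈ 1237.17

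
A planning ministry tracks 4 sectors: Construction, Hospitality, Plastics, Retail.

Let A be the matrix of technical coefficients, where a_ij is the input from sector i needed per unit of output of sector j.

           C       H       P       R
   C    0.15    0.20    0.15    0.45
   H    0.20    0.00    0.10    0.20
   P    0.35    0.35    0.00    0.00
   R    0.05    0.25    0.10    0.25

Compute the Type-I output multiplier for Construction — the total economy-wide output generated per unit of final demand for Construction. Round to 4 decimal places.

m_C = 3.1499

I − A =
  [   0.85    -0.20    -0.15    -0.45]
  [  -0.20     1.00    -0.10    -0.20]
  [  -0.35    -0.35     1.00     0.00]
  [  -0.05    -0.25    -0.10     0.75]
Compute the cofactors C_ij = (−1)^(i+j)·(3×3 minor ij) of I−A; the adjugate is their transpose:
adj(I−A) = Cᵀ =
  [ 0.666750   0.317625   0.180250   0.484750]
  [ 0.193250   0.559875   0.111500   0.265250]
  [ 0.301000   0.307125   0.518000   0.262500]
  [ 0.149000   0.248750   0.118250   0.710250]
det(I−A) = Σ_j (I−A)_1j·C_1j = (0.85)(0.666750) + (-0.20)(0.193250) + (-0.15)(0.301000) + (-0.45)(0.149000) = 0.4158875
(I − A)⁻¹ = adj(I−A) / det(I−A) ≈
  [   1.60320     0.76373     0.43341     1.16558]
  [   0.46467     1.34622     0.26810     0.63779]
  [   0.72375     0.73848     1.24553     0.63118]
  [   0.35827     0.59812     0.28433     1.70779]
The output multiplier for sector j is the column-j sum of the Leontief inverse (I − A)⁻¹ = adj(I−A) / det(I−A).
Column C of adj(I−A): (0.666750, 0.193250, 0.301000, 0.149000); det(I−A) = 0.4158875.
m_C = (0.666750 + 0.193250 + 0.301000 + 0.149000) / 0.4158875 = 1.31 / 0.4158875 ≈ 3.1499.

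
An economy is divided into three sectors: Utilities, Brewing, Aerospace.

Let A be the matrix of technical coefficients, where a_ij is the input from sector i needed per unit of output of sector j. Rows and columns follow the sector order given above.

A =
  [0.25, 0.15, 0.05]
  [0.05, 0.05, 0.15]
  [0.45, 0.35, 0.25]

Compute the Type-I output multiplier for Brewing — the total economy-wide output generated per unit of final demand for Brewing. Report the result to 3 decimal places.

m_2 = 2.188

I − A =
  [   0.75    -0.15    -0.05]
  [  -0.05     0.95    -0.15]
  [  -0.45    -0.35     0.75]
Cofactors of I−A, C_ij = (−1)^(i+j)·(minor ij) (rows/columns in the sector order above):
  C_11 = (0.95)(0.75) − (-0.15)(-0.35) = 0.6600
  C_12 = −[(-0.05)(0.75) − (-0.15)(-0.45)] = 0.1050
  C_13 = (-0.05)(-0.35) − (0.95)(-0.45) = 0.4450
  C_21 = −[(-0.15)(0.75) − (-0.05)(-0.35)] = 0.1300
  C_22 = (0.75)(0.75) − (-0.05)(-0.45) = 0.5400
  C_23 = −[(0.75)(-0.35) − (-0.15)(-0.45)] = 0.3300
  C_31 = (-0.15)(-0.15) − (-0.05)(0.95) = 0.0700
  C_32 = −[(0.75)(-0.15) − (-0.05)(-0.05)] = 0.1150
  C_33 = (0.75)(0.95) − (-0.15)(-0.05) = 0.7050
det(I−A) = Σ_j (I−A)_1j·C_1j = (0.75)(0.6600) + (-0.15)(0.1050) + (-0.05)(0.4450) = 0.4570
adj(I−A) = Cᵀ =
  [ 0.6600   0.1300   0.0700]
  [ 0.1050   0.5400   0.1150]
  [ 0.4450   0.3300   0.7050]
(I − A)⁻¹ = adj(I−A) / det(I−A) ≈
  [   1.4442     0.2845     0.1532]
  [   0.2298     1.1816     0.2516]
  [   0.9737     0.7221     1.5427]
The output multiplier for sector j is the column-j sum of the Leontief inverse (I − A)⁻¹ = adj(I−A) / det(I−A).
Column 2 of adj(I−A): (0.1300, 0.5400, 0.3300); det(I−A) = 0.4570.
m_2 = (0.1300 + 0.5400 + 0.3300) / 0.4570 = 1.00 / 0.4570 ≈ 2.188.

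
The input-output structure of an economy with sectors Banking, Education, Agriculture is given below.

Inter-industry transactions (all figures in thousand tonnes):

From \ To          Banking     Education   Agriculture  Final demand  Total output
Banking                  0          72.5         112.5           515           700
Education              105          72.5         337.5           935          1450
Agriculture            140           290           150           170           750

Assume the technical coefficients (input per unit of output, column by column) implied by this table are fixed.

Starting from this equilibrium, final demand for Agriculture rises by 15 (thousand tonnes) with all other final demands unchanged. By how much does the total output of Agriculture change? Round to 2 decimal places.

Δx_3 = 22.57

Technical coefficients a_ij = z_ij / X_j:
  a_11 = 0/700 = 0.00, a_21 = 105/700 = 0.15, a_31 = 140/700 = 0.20
  a_12 = 72.5/1450 = 0.05, a_22 = 72.5/1450 = 0.05, a_32 = 290/1450 = 0.20
  a_13 = 112.5/750 = 0.15, a_23 = 337.5/750 = 0.45, a_33 = 150/750 = 0.20
I − A =
  [   1.00    -0.05    -0.15]
  [  -0.15     0.95    -0.45]
  [  -0.20    -0.20     0.80]
Cofactors of I−A, C_ij = (−1)^(i+j)·(minor ij) (rows/columns in the sector order above):
  C_11 = (0.95)(0.80) − (-0.45)(-0.20) = 0.6700
  C_12 = −[(-0.15)(0.80) − (-0.45)(-0.20)] = 0.2100
  C_13 = (-0.15)(-0.20) − (0.95)(-0.20) = 0.2200
  C_21 = −[(-0.05)(0.80) − (-0.15)(-0.20)] = 0.0700
  C_22 = (1.00)(0.80) − (-0.15)(-0.20) = 0.7700
  C_23 = −[(1.00)(-0.20) − (-0.05)(-0.20)] = 0.2100
  C_31 = (-0.05)(-0.45) − (-0.15)(0.95) = 0.1650
  C_32 = −[(1.00)(-0.45) − (-0.15)(-0.15)] = 0.4725
  C_33 = (1.00)(0.95) − (-0.05)(-0.15) = 0.9425
det(I−A) = Σ_j (I−A)_1j·C_1j = (1.00)(0.6700) + (-0.05)(0.2100) + (-0.15)(0.2200) = 0.6265
adj(I−A) = Cᵀ =
  [ 0.6700   0.0700   0.1650]
  [ 0.2100   0.7700   0.4725]
  [ 0.2200   0.2100   0.9425]
(I − A)⁻¹ = adj(I−A) / det(I−A) ≈
  [   1.0694     0.1117     0.2634]
  [   0.3352     1.2291     0.7542]
  [   0.3512     0.3352     1.5044]
Δx = (I − A)⁻¹ Δd with Δd having +15 in the Agriculture component and 0 elsewhere.
So Δx_3 = L_33 · (+15), where L_33 = adj(I−A)_33 / det(I−A) = 0.9425 / 0.6265.
Δx_3 = 0.9425 × (+15) / 0.6265 = 14.1375 / 0.6265 ≈ 22.57.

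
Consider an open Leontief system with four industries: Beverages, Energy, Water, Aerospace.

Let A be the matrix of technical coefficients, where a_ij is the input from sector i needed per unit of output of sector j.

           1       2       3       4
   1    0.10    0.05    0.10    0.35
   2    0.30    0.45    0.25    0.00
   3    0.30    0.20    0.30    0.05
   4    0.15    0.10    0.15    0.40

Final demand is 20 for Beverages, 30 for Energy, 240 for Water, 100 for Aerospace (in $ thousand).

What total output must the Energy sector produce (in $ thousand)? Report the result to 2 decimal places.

x_2 = 534.76

I − A =
  [   0.90    -0.05    -0.10    -0.35]
  [  -0.30     0.55    -0.25     0.00]
  [  -0.30    -0.20     0.70    -0.05]
  [  -0.15    -0.10    -0.15     0.60]
Compute the cofactors C_ij = (−1)^(i+j)·(3×3 minor ij) of I−A; the adjugate is their transpose:
adj(I−A) = Cᵀ =
  [ 0.195625   0.068125   0.078125   0.120625]
  [ 0.170625   0.300000   0.155625   0.112500]
  [ 0.140625   0.121875   0.248625   0.102750]
  [ 0.112500   0.097500   0.107625   0.264750]
det(I−A) = Σ_j (I−A)_1j·C_1j = (0.90)(0.195625) + (-0.05)(0.170625) + (-0.10)(0.140625) + (-0.35)(0.112500) = 0.11409375
(I − A)⁻¹ = adj(I−A) / det(I−A) ≈
  [   1.7146     0.5971     0.6847     1.0572]
  [   1.4955     2.6294     1.3640     0.9860]
  [   1.2325     1.0682     2.1791     0.9006]
  [   0.9860     0.8546     0.9433     2.3205]
x = (I − A)⁻¹ d = adj(I−A)·d / det(I−A), with det(I−A) = 0.11409375:
  x_1 = (0.195625·20 + 0.068125·30 + 0.078125·240 + 0.120625·100) / 0.11409375 = 36.76875 / 0.11409375 ≈ 322.27
  x_2 = (0.170625·20 + 0.300000·30 + 0.155625·240 + 0.112500·100) / 0.11409375 = 61.0125 / 0.11409375 ≈ 534.76
  x_3 = (0.140625·20 + 0.121875·30 + 0.248625·240 + 0.102750·100) / 0.11409375 = 76.41375 / 0.11409375 ≈ 669.75
  x_4 = (0.112500·20 + 0.097500·30 + 0.107625·240 + 0.264750·100) / 0.11409375 = 57.48 / 0.11409375 ≈ 503.80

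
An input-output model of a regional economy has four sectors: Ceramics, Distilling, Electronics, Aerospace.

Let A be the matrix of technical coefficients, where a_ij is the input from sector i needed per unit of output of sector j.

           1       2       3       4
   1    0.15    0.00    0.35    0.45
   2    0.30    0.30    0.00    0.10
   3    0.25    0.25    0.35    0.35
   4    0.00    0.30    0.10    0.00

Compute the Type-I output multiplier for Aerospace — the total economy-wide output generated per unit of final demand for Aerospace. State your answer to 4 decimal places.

I − A =
  [   0.85     0.00    -0.35    -0.45]
  [  -0.30     0.70     0.00    -0.10]
  [  -0.25    -0.25     0.65    -0.35]
  [   0.00    -0.30    -0.10     1.00]
Compute the cofactors C_ij = (−1)^(i+j)·(3×3 minor ij) of I−A; the adjugate is their transpose:
adj(I−A) = Cᵀ =
  [ 0.40850   0.22325   0.26600   0.29925]
  [ 0.18700   0.42400   0.12700   0.17100]
  [ 0.27400   0.33550   0.52900   0.34200]
  [ 0.08350   0.16075   0.09100   0.29925]
det(I−A) = Σ_j (I−A)_1j·C_1j = (0.85)(0.40850) + (0.00)(0.18700) + (-0.35)(0.27400) + (-0.45)(0.08350) = 0.21375
(I − A)⁻¹ = adj(I−A) / det(I−A) ≈
  [   1.91111     1.04444     1.24444     1.40000]
  [   0.87485     1.98363     0.59415     0.80000]
  [   1.28187     1.56959     2.47485     1.60000]
  [   0.39064     0.75205     0.42573     1.40000]
The output multiplier for sector j is the column-j sum of the Leontief inverse (I − A)⁻¹ = adj(I−A) / det(I−A).
Column 4 of adj(I−A): (0.29925, 0.17100, 0.34200, 0.29925); det(I−A) = 0.21375.
m_4 = (0.29925 + 0.17100 + 0.34200 + 0.29925) / 0.21375 = 1.1115 / 0.21375 = 5.2000.

m_4 = 5.2000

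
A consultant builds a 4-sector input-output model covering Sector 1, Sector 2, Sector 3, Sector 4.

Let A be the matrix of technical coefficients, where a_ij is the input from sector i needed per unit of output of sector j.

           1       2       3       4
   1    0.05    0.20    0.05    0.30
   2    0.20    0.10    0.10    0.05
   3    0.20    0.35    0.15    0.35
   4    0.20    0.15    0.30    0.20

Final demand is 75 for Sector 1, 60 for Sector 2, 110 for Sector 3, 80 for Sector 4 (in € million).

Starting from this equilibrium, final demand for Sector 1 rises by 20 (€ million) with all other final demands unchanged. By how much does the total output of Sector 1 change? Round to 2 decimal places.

Δx_1 = 28.60

I − A =
  [   0.95    -0.20    -0.05    -0.30]
  [  -0.20     0.90    -0.10    -0.05]
  [  -0.20    -0.35     0.85    -0.35]
  [  -0.20    -0.15    -0.30     0.80]
Compute the cofactors C_ij = (−1)^(i+j)·(3×3 minor ij) of I−A; the adjugate is their transpose:
adj(I−A) = Cᵀ =
  [ 0.472625   0.201375   0.140125   0.251125]
  [ 0.149500   0.465750   0.110750   0.133625]
  [ 0.275500   0.349875   0.579875   0.378875]
  [ 0.249500   0.268875   0.273250   0.643000]
det(I−A) = Σ_j (I−A)_1j·C_1j = (0.95)(0.472625) + (-0.20)(0.149500) + (-0.05)(0.275500) + (-0.30)(0.249500) = 0.33046875
(I − A)⁻¹ = adj(I−A) / det(I−A) ≈
  [   1.4302     0.6094     0.4240     0.7599]
  [   0.4524     1.4094     0.3351     0.4043]
  [   0.8337     1.0587     1.7547     1.1465]
  [   0.7550     0.8136     0.8269     1.9457]
Δx = (I − A)⁻¹ Δd with Δd having +20 in the Sector 1 component and 0 elsewhere.
So Δx_1 = L_11 · (+20), where L_11 = adj(I−A)_11 / det(I−A) = 0.472625 / 0.33046875.
Δx_1 = 0.472625 × (+20) / 0.33046875 = 9.4525 / 0.33046875 ≈ 28.60.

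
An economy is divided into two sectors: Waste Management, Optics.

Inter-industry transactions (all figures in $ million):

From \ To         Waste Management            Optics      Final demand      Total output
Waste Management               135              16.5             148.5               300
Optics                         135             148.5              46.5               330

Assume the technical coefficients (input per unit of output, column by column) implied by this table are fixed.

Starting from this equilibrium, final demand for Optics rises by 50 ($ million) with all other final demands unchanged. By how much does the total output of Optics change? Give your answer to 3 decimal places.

Technical coefficients a_ij = z_ij / X_j:
  a_11 = 135/300 = 0.45, a_21 = 135/300 = 0.45
  a_12 = 16.5/330 = 0.05, a_22 = 148.5/330 = 0.45
I − A =
  [   0.55    -0.05]
  [  -0.45     0.55]
det(I−A) = (0.55)(0.55) − (-0.05)(-0.45) = 0.2800
adj(I−A) = [[0.55, 0.05], [0.45, 0.55]]
(I − A)⁻¹ = adj(I−A) / det(I−A) ≈
  [   1.9643     0.1786]
  [   1.6071     1.9643]
Δx = (I − A)⁻¹ Δd with Δd having +50 in the Optics component and 0 elsewhere.
So Δx_2 = L_22 · (+50), where L_22 = adj(I−A)_22 / det(I−A) = 0.55 / 0.2800.
Δx_2 = 0.55 × (+50) / 0.2800 = 27.50 / 0.2800 ≈ 98.214.

Δx_2 = 98.214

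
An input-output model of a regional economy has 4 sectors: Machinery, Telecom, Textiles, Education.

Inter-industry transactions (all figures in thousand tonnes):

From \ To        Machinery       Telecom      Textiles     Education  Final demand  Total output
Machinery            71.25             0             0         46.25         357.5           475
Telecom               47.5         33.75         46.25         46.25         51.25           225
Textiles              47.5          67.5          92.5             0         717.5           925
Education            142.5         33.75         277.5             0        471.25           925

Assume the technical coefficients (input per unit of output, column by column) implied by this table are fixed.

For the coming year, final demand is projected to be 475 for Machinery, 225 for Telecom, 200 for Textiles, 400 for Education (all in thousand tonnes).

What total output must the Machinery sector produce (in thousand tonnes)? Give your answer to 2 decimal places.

x_1 = 604.09

Technical coefficients a_ij = z_ij / X_j:
  a_11 = 71.25/475 = 0.15, a_21 = 47.5/475 = 0.10, a_31 = 47.5/475 = 0.10, a_41 = 142.5/475 = 0.30
  a_12 = 0/225 = 0.00, a_22 = 33.75/225 = 0.15, a_32 = 67.5/225 = 0.30, a_42 = 33.75/225 = 0.15
  a_13 = 0/925 = 0.00, a_23 = 46.25/925 = 0.05, a_33 = 92.5/925 = 0.10, a_43 = 277.5/925 = 0.30
  a_14 = 46.25/925 = 0.05, a_24 = 46.25/925 = 0.05, a_34 = 0/925 = 0.00, a_44 = 0/925 = 0.00
I − A =
  [   0.85     0.00     0.00    -0.05]
  [  -0.10     0.85    -0.05    -0.05]
  [  -0.10    -0.30     0.90     0.00]
  [  -0.30    -0.15    -0.30     1.00]
Compute the cofactors C_ij = (−1)^(i+j)·(3×3 minor ij) of I−A; the adjugate is their transpose:
adj(I−A) = Cᵀ =
  [ 0.738750   0.011250   0.013125   0.037500]
  [ 0.110000   0.750000   0.056000   0.043000]
  [ 0.118750   0.251250   0.702625   0.018500]
  [ 0.273750   0.191250   0.223125   0.637500]
det(I−A) = Σ_j (I−A)_1j·C_1j = (0.85)(0.738750) + (0.00)(0.110000) + (0.00)(0.118750) + (-0.05)(0.273750) = 0.61425
(I − A)⁻¹ = adj(I−A) / det(I−A) ≈
  [   1.2027     0.0183     0.0214     0.0611]
  [   0.1791     1.2210     0.0912     0.0700]
  [   0.1933     0.4090     1.1439     0.0301]
  [   0.4457     0.3114     0.3632     1.0379]
x = (I − A)⁻¹ d = adj(I−A)·d / det(I−A), with det(I−A) = 0.61425:
  x_1 = (0.738750·475 + 0.011250·225 + 0.013125·200 + 0.037500·400) / 0.61425 = 371.0625 / 0.61425 ≈ 604.09
  x_2 = (0.110000·475 + 0.750000·225 + 0.056000·200 + 0.043000·400) / 0.61425 = 249.40 / 0.61425 ≈ 406.02
  x_3 = (0.118750·475 + 0.251250·225 + 0.702625·200 + 0.018500·400) / 0.61425 = 260.8625 / 0.61425 ≈ 424.68
  x_4 = (0.273750·475 + 0.191250·225 + 0.223125·200 + 0.637500·400) / 0.61425 = 472.6875 / 0.61425 ≈ 769.54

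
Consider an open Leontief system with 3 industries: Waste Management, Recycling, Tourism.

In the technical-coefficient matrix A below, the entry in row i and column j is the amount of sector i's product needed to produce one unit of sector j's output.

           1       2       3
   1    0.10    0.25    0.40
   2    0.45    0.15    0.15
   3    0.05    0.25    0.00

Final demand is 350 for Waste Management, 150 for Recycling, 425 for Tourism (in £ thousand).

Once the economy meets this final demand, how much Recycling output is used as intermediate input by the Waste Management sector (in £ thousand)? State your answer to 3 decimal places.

z_21 = 403.317

I − A =
  [   0.90    -0.25    -0.40]
  [  -0.45     0.85    -0.15]
  [  -0.05    -0.25     1.00]
Cofactors of I−A, C_ij = (−1)^(i+j)·(minor ij) (rows/columns in the sector order above):
  C_11 = (0.85)(1.00) − (-0.15)(-0.25) = 0.8125
  C_12 = −[(-0.45)(1.00) − (-0.15)(-0.05)] = 0.4575
  C_13 = (-0.45)(-0.25) − (0.85)(-0.05) = 0.1550
  C_21 = −[(-0.25)(1.00) − (-0.40)(-0.25)] = 0.3500
  C_22 = (0.90)(1.00) − (-0.40)(-0.05) = 0.8800
  C_23 = −[(0.90)(-0.25) − (-0.25)(-0.05)] = 0.2375
  C_31 = (-0.25)(-0.15) − (-0.40)(0.85) = 0.3775
  C_32 = −[(0.90)(-0.15) − (-0.40)(-0.45)] = 0.3150
  C_33 = (0.90)(0.85) − (-0.25)(-0.45) = 0.6525
det(I−A) = Σ_j (I−A)_1j·C_1j = (0.90)(0.8125) + (-0.25)(0.4575) + (-0.40)(0.1550) = 0.554875
adj(I−A) = Cᵀ =
  [ 0.8125   0.3500   0.3775]
  [ 0.4575   0.8800   0.3150]
  [ 0.1550   0.2375   0.6525]
(I − A)⁻¹ = adj(I−A) / det(I−A) ≈
  [   1.4643     0.6308     0.6803]
  [   0.8245     1.5859     0.5677]
  [   0.2793     0.4280     1.1759]
First solve x = (I − A)⁻¹ d = adj(I−A)·d / det(I−A); in particular x_1 = (0.8125·350 + 0.3500·150 + 0.3775·425) / 0.554875 = 497.3125 / 0.554875 ≈ 896.26042.
Intermediate flow from 2 to 1: z_21 = a_21 · x_1 = 0.45 × 497.3125 / 0.554875 = 223.790625 / 0.554875 ≈ 403.317.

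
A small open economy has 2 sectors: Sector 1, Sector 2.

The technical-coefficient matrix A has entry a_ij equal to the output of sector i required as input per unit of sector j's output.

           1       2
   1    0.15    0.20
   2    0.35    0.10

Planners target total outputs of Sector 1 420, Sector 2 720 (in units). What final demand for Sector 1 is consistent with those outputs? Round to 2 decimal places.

I − A =
  [   0.85    -0.20]
  [  -0.35     0.90]
d = (I − A) x:
  d_1 = (+0.85)·420 + (-0.20)·720 = 213.00
  d_2 = (-0.35)·420 + (+0.90)·720 = 501.00

d_1 = 213.00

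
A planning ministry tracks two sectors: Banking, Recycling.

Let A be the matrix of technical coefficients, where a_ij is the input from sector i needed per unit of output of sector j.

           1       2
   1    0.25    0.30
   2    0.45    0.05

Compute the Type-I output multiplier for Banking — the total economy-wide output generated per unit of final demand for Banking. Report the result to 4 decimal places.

I − A =
  [   0.75    -0.30]
  [  -0.45     0.95]
det(I−A) = (0.75)(0.95) − (-0.30)(-0.45) = 0.5775
adj(I−A) = [[0.95, 0.30], [0.45, 0.75]]
(I − A)⁻¹ = adj(I−A) / det(I−A) ≈
  [   1.64502     0.51948]
  [   0.77922     1.29870]
The output multiplier for sector j is the column-j sum of the Leontief inverse (I − A)⁻¹ = adj(I−A) / det(I−A).
Column 1 of adj(I−A): (0.95, 0.45); det(I−A) = 0.5775.
m_1 = (0.95 + 0.45) / 0.5775 = 1.40 / 0.5775 ≈ 2.4242.

m_1 = 2.4242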